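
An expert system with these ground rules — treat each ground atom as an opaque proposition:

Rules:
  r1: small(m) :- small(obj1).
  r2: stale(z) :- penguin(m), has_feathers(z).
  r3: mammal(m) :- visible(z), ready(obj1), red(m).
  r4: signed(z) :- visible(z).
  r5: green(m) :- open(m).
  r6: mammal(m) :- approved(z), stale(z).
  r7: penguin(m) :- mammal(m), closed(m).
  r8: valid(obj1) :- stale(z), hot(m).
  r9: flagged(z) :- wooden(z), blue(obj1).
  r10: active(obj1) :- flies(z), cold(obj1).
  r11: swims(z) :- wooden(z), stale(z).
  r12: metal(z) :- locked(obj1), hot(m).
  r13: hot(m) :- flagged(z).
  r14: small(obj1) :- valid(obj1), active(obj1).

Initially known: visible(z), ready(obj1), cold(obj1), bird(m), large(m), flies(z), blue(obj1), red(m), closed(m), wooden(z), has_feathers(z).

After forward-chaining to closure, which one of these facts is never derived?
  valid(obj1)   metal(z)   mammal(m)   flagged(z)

metal(z)

Round 1: r3 [mammal(m) :- visible(z), ready(obj1), red(m).]; r4 [signed(z) :- visible(z).]; r9 [flagged(z) :- wooden(z), blue(obj1).]; r10 [active(obj1) :- flies(z), cold(obj1).]. Adds mammal(m), signed(z), flagged(z), active(obj1).
Round 2: r7 [penguin(m) :- mammal(m), closed(m).]; r13 [hot(m) :- flagged(z).]. Adds penguin(m), hot(m).
Round 3: r2 [stale(z) :- penguin(m), has_feathers(z).]. Adds stale(z).
Round 4: r8 [valid(obj1) :- stale(z), hot(m).]; r11 [swims(z) :- wooden(z), stale(z).]. Adds valid(obj1), swims(z).
Round 5: r14 [small(obj1) :- valid(obj1), active(obj1).]. Adds small(obj1).
Round 6: r1 [small(m) :- small(obj1).]. Adds small(m).
Derived: mammal(m) (round 1), flagged(z) (round 1), valid(obj1) (round 4). metal(z) never appears in any round.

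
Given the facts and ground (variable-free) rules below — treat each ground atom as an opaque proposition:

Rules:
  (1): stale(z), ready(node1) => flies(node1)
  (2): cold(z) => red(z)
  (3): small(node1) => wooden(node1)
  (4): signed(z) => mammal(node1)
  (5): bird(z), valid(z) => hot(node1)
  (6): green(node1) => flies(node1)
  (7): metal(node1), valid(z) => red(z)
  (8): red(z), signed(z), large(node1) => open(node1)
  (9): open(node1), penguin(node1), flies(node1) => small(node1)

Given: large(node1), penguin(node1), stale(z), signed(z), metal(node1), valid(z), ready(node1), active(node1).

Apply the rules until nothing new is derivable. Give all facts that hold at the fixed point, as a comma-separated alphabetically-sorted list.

active(node1), flies(node1), large(node1), mammal(node1), metal(node1), open(node1), penguin(node1), ready(node1), red(z), signed(z), small(node1), stale(z), valid(z), wooden(node1)

Round 1: (1) [stale(z), ready(node1) => flies(node1)]; (4) [signed(z) => mammal(node1)]; (7) [metal(node1), valid(z) => red(z)]. Adds flies(node1), mammal(node1), red(z).
Round 2: (8) [red(z), signed(z), large(node1) => open(node1)]. Adds open(node1).
Round 3: (9) [open(node1), penguin(node1), flies(node1) => small(node1)]. Adds small(node1).
Round 4: (3) [small(node1) => wooden(node1)]. Adds wooden(node1).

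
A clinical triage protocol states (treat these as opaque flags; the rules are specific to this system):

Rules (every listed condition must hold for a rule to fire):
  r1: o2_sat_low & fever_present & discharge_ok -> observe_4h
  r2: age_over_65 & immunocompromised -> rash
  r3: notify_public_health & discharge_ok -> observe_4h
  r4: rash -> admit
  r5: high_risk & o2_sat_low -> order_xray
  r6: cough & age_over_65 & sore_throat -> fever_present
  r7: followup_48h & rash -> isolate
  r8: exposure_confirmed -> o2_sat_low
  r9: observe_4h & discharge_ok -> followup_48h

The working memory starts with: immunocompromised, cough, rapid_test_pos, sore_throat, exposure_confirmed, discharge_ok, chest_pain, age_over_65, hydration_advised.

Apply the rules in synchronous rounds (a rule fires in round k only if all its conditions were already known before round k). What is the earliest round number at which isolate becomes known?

4

Round 1: r2 [age_over_65 & immunocompromised -> rash]; r6 [cough & age_over_65 & sore_throat -> fever_present]; r8 [exposure_confirmed -> o2_sat_low]. Adds rash, fever_present, o2_sat_low.
Round 2: r1 [o2_sat_low & fever_present & discharge_ok -> observe_4h]; r4 [rash -> admit]. Adds observe_4h, admit.
Round 3: r9 [observe_4h & discharge_ok -> followup_48h]. Adds followup_48h.
Round 4: r7 [followup_48h & rash -> isolate]. Adds isolate.
isolate first appears in round 4.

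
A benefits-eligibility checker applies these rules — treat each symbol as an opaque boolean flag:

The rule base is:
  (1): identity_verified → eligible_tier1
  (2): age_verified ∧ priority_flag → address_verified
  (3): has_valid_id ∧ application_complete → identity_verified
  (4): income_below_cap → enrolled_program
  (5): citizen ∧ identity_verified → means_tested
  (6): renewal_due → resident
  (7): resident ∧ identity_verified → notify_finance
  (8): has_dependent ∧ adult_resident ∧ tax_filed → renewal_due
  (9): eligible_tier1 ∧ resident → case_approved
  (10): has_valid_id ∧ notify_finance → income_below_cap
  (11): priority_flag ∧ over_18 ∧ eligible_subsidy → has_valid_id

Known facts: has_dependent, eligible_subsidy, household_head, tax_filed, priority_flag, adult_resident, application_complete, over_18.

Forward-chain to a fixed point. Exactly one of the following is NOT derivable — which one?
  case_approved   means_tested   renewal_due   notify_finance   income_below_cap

Round 1: (8) [has_dependent ∧ adult_resident ∧ tax_filed → renewal_due]; (11) [priority_flag ∧ over_18 ∧ eligible_subsidy → has_valid_id]. Adds renewal_due, has_valid_id.
Round 2: (3) [has_valid_id ∧ application_complete → identity_verified]; (6) [renewal_due → resident]. Adds identity_verified, resident.
Round 3: (1) [identity_verified → eligible_tier1]; (7) [resident ∧ identity_verified → notify_finance]. Adds eligible_tier1, notify_finance.
Round 4: (9) [eligible_tier1 ∧ resident → case_approved]; (10) [has_valid_id ∧ notify_finance → income_below_cap]. Adds case_approved, income_below_cap.
Round 5: (4) [income_below_cap → enrolled_program]. Adds enrolled_program.
Derived: case_approved (round 4), renewal_due (round 1), income_below_cap (round 4), notify_finance (round 3). means_tested never appears in any round.

means_tested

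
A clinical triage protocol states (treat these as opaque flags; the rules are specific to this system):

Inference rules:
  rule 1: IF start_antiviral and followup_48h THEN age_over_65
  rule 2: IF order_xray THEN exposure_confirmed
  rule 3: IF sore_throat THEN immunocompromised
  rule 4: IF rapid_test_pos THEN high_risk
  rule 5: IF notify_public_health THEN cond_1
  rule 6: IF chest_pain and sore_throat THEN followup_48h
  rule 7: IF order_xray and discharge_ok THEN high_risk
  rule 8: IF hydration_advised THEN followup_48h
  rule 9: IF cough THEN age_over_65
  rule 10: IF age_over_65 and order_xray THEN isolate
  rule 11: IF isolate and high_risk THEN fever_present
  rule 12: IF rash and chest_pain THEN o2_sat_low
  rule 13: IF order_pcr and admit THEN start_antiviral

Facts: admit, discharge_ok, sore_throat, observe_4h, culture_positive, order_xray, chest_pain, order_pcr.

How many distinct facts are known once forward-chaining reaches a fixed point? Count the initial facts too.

16

Round 1: rule 2 [IF order_xray THEN exposure_confirmed]; rule 3 [IF sore_throat THEN immunocompromised]; rule 6 [IF chest_pain and sore_throat THEN followup_48h]; rule 7 [IF order_xray and discharge_ok THEN high_risk]; rule 13 [IF order_pcr and admit THEN start_antiviral]. Adds exposure_confirmed, immunocompromised, followup_48h, high_risk, start_antiviral.
Round 2: rule 1 [IF start_antiviral and followup_48h THEN age_over_65]. Adds age_over_65.
Round 3: rule 10 [IF age_over_65 and order_xray THEN isolate]. Adds isolate.
Round 4: rule 11 [IF isolate and high_risk THEN fever_present]. Adds fever_present.
Closure: {admit, age_over_65, chest_pain, culture_positive, discharge_ok, exposure_confirmed, fever_present, followup_48h, high_risk, immunocompromised, isolate, observe_4h, order_pcr, order_xray, sore_throat, start_antiviral} — 16 facts.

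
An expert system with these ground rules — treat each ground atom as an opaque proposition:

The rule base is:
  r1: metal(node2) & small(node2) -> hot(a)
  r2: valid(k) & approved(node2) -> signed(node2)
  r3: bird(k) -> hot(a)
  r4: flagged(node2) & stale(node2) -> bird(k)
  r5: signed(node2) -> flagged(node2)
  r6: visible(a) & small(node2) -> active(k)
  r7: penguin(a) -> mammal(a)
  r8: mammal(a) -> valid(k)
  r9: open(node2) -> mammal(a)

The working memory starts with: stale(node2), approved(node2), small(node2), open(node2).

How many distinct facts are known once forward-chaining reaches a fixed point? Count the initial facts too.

Round 1 — r9, derive mammal(a).
Round 2 — r8, derive valid(k).
Round 3 — r2, derive signed(node2).
Round 4 — r5, derive flagged(node2).
Round 5 — r4, derive bird(k).
Round 6 — r3, derive hot(a).
Closure: {approved(node2), bird(k), flagged(node2), hot(a), mammal(a), open(node2), signed(node2), small(node2), stale(node2), valid(k)} — 10 facts.

10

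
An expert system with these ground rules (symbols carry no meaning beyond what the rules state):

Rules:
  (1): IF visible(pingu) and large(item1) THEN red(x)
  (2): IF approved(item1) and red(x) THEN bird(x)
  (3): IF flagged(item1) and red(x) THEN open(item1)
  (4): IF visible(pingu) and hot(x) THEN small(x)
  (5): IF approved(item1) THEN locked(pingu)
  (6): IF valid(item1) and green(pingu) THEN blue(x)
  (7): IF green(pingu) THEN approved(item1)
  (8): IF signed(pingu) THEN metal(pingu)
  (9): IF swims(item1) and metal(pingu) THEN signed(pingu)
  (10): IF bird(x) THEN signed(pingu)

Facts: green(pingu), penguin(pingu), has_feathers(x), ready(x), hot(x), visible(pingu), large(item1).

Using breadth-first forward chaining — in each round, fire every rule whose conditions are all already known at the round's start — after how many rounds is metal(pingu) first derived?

4

[1] (1) [IF visible(pingu) and large(item1) THEN red(x)]; (4) [IF visible(pingu) and hot(x) THEN small(x)]; (7) [IF green(pingu) THEN approved(item1)]. ⇒ new: red(x), small(x), approved(item1).
[2] (2) [IF approved(item1) and red(x) THEN bird(x)]; (5) [IF approved(item1) THEN locked(pingu)]. ⇒ new: bird(x), locked(pingu).
[3] (10) [IF bird(x) THEN signed(pingu)]. ⇒ new: signed(pingu).
[4] (8) [IF signed(pingu) THEN metal(pingu)]. ⇒ new: metal(pingu).
metal(pingu) first appears in round 4.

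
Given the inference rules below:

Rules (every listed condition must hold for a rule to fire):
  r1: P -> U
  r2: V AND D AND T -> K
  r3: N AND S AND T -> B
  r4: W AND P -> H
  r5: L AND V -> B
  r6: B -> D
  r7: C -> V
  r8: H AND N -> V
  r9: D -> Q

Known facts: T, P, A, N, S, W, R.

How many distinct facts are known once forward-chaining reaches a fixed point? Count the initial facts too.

14

[1] r1 [P -> U]; r3 [N AND S AND T -> B]; r4 [W AND P -> H]. ⇒ new: U, B, H.
[2] r6 [B -> D]; r8 [H AND N -> V]. ⇒ new: D, V.
[3] r2 [V AND D AND T -> K]; r9 [D -> Q]. ⇒ new: K, Q.
Closure: {A, B, D, H, K, N, P, Q, R, S, T, U, V, W} — 14 facts.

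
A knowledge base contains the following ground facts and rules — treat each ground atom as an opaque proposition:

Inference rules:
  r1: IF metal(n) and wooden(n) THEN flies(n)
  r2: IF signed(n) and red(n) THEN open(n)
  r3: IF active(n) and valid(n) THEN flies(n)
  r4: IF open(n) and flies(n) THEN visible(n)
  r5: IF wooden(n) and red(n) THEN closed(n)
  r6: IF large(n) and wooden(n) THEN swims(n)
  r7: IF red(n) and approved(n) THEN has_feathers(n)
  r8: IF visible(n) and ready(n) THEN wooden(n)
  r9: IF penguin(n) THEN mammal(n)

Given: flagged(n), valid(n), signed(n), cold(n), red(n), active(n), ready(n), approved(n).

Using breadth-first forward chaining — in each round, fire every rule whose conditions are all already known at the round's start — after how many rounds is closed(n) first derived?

Round 1 — r2, r3, r7, derive open(n), flies(n), has_feathers(n).
Round 2 — r4, derive visible(n).
Round 3 — r8, derive wooden(n).
Round 4 — r5, derive closed(n).
closed(n) first appears in round 4.

4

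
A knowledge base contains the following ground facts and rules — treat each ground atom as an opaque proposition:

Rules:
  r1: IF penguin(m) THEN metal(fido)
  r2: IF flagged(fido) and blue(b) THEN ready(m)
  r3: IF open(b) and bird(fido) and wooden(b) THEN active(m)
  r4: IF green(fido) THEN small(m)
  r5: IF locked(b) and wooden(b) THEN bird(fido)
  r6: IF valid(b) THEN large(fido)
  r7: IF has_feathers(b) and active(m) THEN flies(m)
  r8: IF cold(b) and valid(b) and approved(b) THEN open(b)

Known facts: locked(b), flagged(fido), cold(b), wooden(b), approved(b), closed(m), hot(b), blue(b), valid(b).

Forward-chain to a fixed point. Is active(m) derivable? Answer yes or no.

Round 1 fires r2, r5, r6, r8, giving ready(m), bird(fido), large(fido), open(b).
Round 2 fires r3, giving active(m).
active(m) appears in round 2, so it is derivable.

yes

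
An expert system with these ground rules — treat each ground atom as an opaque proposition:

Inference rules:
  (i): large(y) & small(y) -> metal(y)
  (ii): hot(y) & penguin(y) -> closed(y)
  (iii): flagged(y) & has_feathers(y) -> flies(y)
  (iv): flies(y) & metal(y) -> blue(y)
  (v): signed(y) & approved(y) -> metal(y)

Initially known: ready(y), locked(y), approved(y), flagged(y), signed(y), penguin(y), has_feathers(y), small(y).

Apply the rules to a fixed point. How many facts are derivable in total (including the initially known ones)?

Round 1: (iii) [flagged(y) & has_feathers(y) -> flies(y)]; (v) [signed(y) & approved(y) -> metal(y)]. Adds flies(y), metal(y).
Round 2: (iv) [flies(y) & metal(y) -> blue(y)]. Adds blue(y).
Closure: {approved(y), blue(y), flagged(y), flies(y), has_feathers(y), locked(y), metal(y), penguin(y), ready(y), signed(y), small(y)} — 11 facts.

11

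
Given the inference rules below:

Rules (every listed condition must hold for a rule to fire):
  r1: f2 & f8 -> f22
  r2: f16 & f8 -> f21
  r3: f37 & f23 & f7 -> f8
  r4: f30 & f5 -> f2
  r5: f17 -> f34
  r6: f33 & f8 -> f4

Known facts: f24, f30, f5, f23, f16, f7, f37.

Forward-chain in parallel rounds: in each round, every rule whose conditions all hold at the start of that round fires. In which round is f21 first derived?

2

Round 1 — r3, r4, derive f8, f2.
Round 2 — r1, r2, derive f22, f21.
f21 first appears in round 2.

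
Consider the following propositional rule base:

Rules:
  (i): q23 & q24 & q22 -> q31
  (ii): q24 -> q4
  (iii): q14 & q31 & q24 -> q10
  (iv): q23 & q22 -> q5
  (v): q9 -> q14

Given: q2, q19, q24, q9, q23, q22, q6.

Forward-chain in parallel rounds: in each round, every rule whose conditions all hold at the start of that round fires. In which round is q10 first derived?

2

Round 1: (i) [q23 & q24 & q22 -> q31]; (ii) [q24 -> q4]; (iv) [q23 & q22 -> q5]; (v) [q9 -> q14]. New: q31, q4, q5, q14.
Round 2: (iii) [q14 & q31 & q24 -> q10]. New: q10.
q10 first appears in round 2.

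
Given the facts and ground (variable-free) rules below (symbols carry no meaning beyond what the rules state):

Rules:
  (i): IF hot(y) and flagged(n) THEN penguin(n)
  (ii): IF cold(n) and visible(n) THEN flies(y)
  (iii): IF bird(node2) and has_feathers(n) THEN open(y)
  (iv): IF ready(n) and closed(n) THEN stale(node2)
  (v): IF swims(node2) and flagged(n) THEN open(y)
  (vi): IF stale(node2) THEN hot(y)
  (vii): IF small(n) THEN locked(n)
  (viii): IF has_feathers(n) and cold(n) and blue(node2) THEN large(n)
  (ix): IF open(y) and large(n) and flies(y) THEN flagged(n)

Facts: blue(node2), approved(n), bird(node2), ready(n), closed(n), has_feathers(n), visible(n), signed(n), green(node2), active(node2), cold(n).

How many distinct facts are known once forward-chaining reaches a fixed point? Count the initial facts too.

Round 1: (ii) [IF cold(n) and visible(n) THEN flies(y)]; (iii) [IF bird(node2) and has_feathers(n) THEN open(y)]; (iv) [IF ready(n) and closed(n) THEN stale(node2)]; (viii) [IF has_feathers(n) and cold(n) and blue(node2) THEN large(n)]. Adds flies(y), open(y), stale(node2), large(n).
Round 2: (vi) [IF stale(node2) THEN hot(y)]; (ix) [IF open(y) and large(n) and flies(y) THEN flagged(n)]. Adds hot(y), flagged(n).
Round 3: (i) [IF hot(y) and flagged(n) THEN penguin(n)]. Adds penguin(n).
Closure: {active(node2), approved(n), bird(node2), blue(node2), closed(n), cold(n), flagged(n), flies(y), green(node2), has_feathers(n), hot(y), large(n), open(y), penguin(n), ready(n), signed(n), stale(node2), visible(n)} — 18 facts.

18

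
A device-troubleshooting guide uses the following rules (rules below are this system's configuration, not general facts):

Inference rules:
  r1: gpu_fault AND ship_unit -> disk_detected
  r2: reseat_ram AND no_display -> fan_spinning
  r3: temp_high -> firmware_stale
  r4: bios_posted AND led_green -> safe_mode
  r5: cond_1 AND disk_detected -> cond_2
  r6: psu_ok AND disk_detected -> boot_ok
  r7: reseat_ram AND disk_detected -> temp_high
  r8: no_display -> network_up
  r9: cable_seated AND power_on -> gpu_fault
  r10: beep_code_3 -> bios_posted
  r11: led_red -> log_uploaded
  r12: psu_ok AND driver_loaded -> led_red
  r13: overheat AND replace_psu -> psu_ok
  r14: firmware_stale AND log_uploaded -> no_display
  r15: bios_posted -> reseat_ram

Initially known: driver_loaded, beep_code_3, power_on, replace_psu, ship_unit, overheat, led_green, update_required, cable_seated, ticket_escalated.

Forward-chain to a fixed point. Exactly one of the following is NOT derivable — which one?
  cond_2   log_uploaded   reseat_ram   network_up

Round 1 — r9, r10, r13, derive gpu_fault, bios_posted, psu_ok.
Round 2 — r1, r4, r12, r15, derive disk_detected, safe_mode, led_red, reseat_ram.
Round 3 — r6, r7, r11, derive boot_ok, temp_high, log_uploaded.
Round 4 — r3, derive firmware_stale.
Round 5 — r14, derive no_display.
Round 6 — r2, r8, derive fan_spinning, network_up.
Derived: log_uploaded (round 3), network_up (round 6), reseat_ram (round 2). cond_2 never appears in any round.

cond_2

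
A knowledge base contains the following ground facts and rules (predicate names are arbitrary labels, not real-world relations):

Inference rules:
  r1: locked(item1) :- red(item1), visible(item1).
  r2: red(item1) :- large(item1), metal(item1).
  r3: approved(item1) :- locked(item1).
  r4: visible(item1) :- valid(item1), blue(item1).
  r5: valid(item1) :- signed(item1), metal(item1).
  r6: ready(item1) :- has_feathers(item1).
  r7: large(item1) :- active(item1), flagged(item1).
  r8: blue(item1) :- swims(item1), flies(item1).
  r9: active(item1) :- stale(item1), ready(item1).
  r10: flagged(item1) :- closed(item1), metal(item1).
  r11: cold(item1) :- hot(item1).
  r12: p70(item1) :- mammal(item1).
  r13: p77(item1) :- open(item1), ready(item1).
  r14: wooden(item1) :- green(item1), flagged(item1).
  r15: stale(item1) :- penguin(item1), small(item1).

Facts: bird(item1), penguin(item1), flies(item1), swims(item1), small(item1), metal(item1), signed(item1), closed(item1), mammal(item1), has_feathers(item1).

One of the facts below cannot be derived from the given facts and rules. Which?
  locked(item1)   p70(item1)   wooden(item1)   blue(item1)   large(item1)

wooden(item1)

Round 1 — r5, r6, r8, r10, r12, r15, derive valid(item1), ready(item1), blue(item1), flagged(item1), p70(item1), stale(item1).
Round 2 — r4, r9, derive visible(item1), active(item1).
Round 3 — r7, derive large(item1).
Round 4 — r2, derive red(item1).
Round 5 — r1, derive locked(item1).
Round 6 — r3, derive approved(item1).
Derived: locked(item1) (round 5), blue(item1) (round 1), large(item1) (round 3), p70(item1) (round 1). wooden(item1) never appears in any round.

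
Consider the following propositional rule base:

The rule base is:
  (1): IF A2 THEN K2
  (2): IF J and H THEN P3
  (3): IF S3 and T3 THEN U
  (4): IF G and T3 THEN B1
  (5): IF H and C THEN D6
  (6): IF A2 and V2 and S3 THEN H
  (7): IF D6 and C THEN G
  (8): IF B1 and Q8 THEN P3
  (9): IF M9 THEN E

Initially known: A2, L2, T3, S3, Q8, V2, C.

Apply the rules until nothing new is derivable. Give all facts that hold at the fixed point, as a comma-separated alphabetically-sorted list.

Round 1 fires (1), (3), (6), giving K2, U, H.
Round 2 fires (5), giving D6.
Round 3 fires (7), giving G.
Round 4 fires (4), giving B1.
Round 5 fires (8), giving P3.

A2, B1, C, D6, G, H, K2, L2, P3, Q8, S3, T3, U, V2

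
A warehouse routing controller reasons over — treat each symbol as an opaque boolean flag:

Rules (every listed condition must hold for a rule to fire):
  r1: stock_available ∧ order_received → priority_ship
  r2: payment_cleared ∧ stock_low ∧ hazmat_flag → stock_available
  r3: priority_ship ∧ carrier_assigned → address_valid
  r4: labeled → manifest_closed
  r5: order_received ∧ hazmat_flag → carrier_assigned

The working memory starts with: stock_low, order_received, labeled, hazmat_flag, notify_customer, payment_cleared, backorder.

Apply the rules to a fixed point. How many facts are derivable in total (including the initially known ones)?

Round 1: r2 [payment_cleared ∧ stock_low ∧ hazmat_flag → stock_available]; r4 [labeled → manifest_closed]; r5 [order_received ∧ hazmat_flag → carrier_assigned]. New: stock_available, manifest_closed, carrier_assigned.
Round 2: r1 [stock_available ∧ order_received → priority_ship]. New: priority_ship.
Round 3: r3 [priority_ship ∧ carrier_assigned → address_valid]. New: address_valid.
Closure: {address_valid, backorder, carrier_assigned, hazmat_flag, labeled, manifest_closed, notify_customer, order_received, payment_cleared, priority_ship, stock_available, stock_low} — 12 facts.

12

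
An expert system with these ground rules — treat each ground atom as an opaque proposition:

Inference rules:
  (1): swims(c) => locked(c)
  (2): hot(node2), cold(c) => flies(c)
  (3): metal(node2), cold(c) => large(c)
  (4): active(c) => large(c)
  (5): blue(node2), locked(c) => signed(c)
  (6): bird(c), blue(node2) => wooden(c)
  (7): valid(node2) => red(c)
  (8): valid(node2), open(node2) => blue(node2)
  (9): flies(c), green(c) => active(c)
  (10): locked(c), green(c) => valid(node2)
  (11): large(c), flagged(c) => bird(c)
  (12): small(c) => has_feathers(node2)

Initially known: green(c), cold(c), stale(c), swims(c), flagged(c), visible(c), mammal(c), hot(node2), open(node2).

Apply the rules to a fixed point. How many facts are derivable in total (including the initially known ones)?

Round 1: (1) [swims(c) => locked(c)]; (2) [hot(node2), cold(c) => flies(c)]. New: locked(c), flies(c).
Round 2: (9) [flies(c), green(c) => active(c)]; (10) [locked(c), green(c) => valid(node2)]. New: active(c), valid(node2).
Round 3: (4) [active(c) => large(c)]; (7) [valid(node2) => red(c)]; (8) [valid(node2), open(node2) => blue(node2)]. New: large(c), red(c), blue(node2).
Round 4: (5) [blue(node2), locked(c) => signed(c)]; (11) [large(c), flagged(c) => bird(c)]. New: signed(c), bird(c).
Round 5: (6) [bird(c), blue(node2) => wooden(c)]. New: wooden(c).
Closure: {active(c), bird(c), blue(node2), cold(c), flagged(c), flies(c), green(c), hot(node2), large(c), locked(c), mammal(c), open(node2), red(c), signed(c), stale(c), swims(c), valid(node2), visible(c), wooden(c)} — 19 facts.

19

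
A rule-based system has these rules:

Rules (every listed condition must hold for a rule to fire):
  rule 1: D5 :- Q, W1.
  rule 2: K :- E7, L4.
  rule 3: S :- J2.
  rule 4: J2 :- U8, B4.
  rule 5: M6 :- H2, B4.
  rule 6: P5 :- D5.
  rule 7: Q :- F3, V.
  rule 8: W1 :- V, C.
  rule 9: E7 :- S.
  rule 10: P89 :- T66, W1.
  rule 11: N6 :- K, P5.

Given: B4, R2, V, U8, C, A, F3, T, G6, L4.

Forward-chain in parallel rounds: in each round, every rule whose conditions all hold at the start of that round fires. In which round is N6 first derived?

5

Round 1: rule 4 [J2 :- U8, B4.]; rule 7 [Q :- F3, V.]; rule 8 [W1 :- V, C.]. New: J2, Q, W1.
Round 2: rule 1 [D5 :- Q, W1.]; rule 3 [S :- J2.]. New: D5, S.
Round 3: rule 6 [P5 :- D5.]; rule 9 [E7 :- S.]. New: P5, E7.
Round 4: rule 2 [K :- E7, L4.]. New: K.
Round 5: rule 11 [N6 :- K, P5.]. New: N6.
N6 first appears in round 5.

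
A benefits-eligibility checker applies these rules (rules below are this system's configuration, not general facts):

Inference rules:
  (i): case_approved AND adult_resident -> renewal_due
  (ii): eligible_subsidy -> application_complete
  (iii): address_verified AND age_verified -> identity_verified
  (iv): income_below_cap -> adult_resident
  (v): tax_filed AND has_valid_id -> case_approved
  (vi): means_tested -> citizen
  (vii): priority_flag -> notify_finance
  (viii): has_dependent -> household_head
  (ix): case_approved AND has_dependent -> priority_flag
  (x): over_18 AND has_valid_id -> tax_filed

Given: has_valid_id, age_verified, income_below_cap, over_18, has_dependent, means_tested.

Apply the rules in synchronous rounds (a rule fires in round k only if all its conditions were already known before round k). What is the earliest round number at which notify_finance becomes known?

Round 1 — (iv), (vi), (viii), (x), derive adult_resident, citizen, household_head, tax_filed.
Round 2 — (v), derive case_approved.
Round 3 — (i), (ix), derive renewal_due, priority_flag.
Round 4 — (vii), derive notify_finance.
notify_finance first appears in round 4.

4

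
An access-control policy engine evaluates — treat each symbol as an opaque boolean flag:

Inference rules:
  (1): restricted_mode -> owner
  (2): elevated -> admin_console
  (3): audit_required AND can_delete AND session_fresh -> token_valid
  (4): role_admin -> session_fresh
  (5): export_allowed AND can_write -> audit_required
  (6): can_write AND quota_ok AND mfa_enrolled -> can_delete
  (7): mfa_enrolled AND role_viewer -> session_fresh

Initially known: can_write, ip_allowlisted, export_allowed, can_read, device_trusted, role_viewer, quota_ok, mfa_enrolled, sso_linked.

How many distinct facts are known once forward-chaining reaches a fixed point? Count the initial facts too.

13

Round 1 — (5), (6), (7), derive audit_required, can_delete, session_fresh.
Round 2 — (3), derive token_valid.
Closure: {audit_required, can_delete, can_read, can_write, device_trusted, export_allowed, ip_allowlisted, mfa_enrolled, quota_ok, role_viewer, session_fresh, sso_linked, token_valid} — 13 facts.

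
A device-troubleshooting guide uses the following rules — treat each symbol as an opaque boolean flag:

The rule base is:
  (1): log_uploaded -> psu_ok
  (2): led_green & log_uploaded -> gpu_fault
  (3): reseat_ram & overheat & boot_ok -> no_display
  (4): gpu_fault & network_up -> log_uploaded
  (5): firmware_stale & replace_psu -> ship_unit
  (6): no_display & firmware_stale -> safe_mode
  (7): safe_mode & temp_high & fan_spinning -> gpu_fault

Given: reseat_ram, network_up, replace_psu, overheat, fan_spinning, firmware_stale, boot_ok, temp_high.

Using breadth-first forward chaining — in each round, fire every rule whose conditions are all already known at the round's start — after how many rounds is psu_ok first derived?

Round 1: (3) [reseat_ram & overheat & boot_ok -> no_display]; (5) [firmware_stale & replace_psu -> ship_unit]. Adds no_display, ship_unit.
Round 2: (6) [no_display & firmware_stale -> safe_mode]. Adds safe_mode.
Round 3: (7) [safe_mode & temp_high & fan_spinning -> gpu_fault]. Adds gpu_fault.
Round 4: (4) [gpu_fault & network_up -> log_uploaded]. Adds log_uploaded.
Round 5: (1) [log_uploaded -> psu_ok]. Adds psu_ok.
psu_ok first appears in round 5.

5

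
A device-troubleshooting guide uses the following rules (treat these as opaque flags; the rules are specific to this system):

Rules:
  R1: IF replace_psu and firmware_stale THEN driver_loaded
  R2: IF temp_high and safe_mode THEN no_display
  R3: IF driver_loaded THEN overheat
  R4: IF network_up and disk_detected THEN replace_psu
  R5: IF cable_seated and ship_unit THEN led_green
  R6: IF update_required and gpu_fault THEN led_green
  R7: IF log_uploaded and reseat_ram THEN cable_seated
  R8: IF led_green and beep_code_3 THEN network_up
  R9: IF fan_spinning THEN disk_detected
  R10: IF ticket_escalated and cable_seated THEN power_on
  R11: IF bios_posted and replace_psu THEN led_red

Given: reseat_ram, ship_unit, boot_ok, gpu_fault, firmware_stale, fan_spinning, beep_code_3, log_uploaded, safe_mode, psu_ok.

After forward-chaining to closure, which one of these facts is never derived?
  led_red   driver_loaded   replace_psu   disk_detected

Round 1: R7 [IF log_uploaded and reseat_ram THEN cable_seated]; R9 [IF fan_spinning THEN disk_detected]. New: cable_seated, disk_detected.
Round 2: R5 [IF cable_seated and ship_unit THEN led_green]. New: led_green.
Round 3: R8 [IF led_green and beep_code_3 THEN network_up]. New: network_up.
Round 4: R4 [IF network_up and disk_detected THEN replace_psu]. New: replace_psu.
Round 5: R1 [IF replace_psu and firmware_stale THEN driver_loaded]. New: driver_loaded.
Round 6: R3 [IF driver_loaded THEN overheat]. New: overheat.
Derived: replace_psu (round 4), driver_loaded (round 5), disk_detected (round 1). led_red never appears in any round.

led_red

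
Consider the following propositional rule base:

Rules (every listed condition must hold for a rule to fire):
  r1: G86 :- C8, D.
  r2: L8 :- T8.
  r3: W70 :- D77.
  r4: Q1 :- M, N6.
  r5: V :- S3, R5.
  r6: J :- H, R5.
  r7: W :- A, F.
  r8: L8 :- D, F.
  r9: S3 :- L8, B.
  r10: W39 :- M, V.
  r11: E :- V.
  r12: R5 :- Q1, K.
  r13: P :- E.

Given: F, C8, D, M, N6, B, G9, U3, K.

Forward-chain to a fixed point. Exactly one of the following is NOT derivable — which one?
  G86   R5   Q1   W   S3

Round 1 fires r1, r4, r8, giving G86, Q1, L8.
Round 2 fires r9, r12, giving S3, R5.
Round 3 fires r5, giving V.
Round 4 fires r10, r11, giving W39, E.
Round 5 fires r13, giving P.
Derived: Q1 (round 1), S3 (round 2), G86 (round 1), R5 (round 2). W never appears in any round.

W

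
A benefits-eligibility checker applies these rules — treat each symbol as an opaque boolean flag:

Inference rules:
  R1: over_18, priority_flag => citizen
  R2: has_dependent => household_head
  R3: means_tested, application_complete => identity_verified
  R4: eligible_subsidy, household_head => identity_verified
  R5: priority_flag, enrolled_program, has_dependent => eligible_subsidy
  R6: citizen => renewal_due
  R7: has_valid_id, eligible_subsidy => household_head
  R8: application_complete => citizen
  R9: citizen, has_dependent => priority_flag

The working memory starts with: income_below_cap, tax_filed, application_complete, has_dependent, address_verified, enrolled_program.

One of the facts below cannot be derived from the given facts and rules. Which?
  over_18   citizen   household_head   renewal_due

over_18

[1] R2 [has_dependent => household_head]; R8 [application_complete => citizen]. ⇒ new: household_head, citizen.
[2] R6 [citizen => renewal_due]; R9 [citizen, has_dependent => priority_flag]. ⇒ new: renewal_due, priority_flag.
[3] R5 [priority_flag, enrolled_program, has_dependent => eligible_subsidy]. ⇒ new: eligible_subsidy.
[4] R4 [eligible_subsidy, household_head => identity_verified]. ⇒ new: identity_verified.
Derived: renewal_due (round 2), citizen (round 1), household_head (round 1). over_18 never appears in any round.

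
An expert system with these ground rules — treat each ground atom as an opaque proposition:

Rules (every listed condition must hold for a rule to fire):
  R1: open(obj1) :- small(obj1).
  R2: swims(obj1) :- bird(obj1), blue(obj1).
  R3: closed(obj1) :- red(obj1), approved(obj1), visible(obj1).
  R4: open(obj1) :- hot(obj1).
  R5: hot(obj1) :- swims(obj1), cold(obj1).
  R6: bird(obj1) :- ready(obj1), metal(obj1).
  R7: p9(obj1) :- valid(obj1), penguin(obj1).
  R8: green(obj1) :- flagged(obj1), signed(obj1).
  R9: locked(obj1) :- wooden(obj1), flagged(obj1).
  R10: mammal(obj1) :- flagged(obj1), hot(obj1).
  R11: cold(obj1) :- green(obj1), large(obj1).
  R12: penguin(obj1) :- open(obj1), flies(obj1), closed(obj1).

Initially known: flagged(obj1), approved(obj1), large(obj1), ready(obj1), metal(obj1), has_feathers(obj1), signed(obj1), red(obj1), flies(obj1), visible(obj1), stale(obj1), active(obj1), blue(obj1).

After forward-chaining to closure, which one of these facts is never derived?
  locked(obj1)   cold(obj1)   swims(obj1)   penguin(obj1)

locked(obj1)

[1] R3 [closed(obj1) :- red(obj1), approved(obj1), visible(obj1).]; R6 [bird(obj1) :- ready(obj1), metal(obj1).]; R8 [green(obj1) :- flagged(obj1), signed(obj1).]. ⇒ new: closed(obj1), bird(obj1), green(obj1).
[2] R2 [swims(obj1) :- bird(obj1), blue(obj1).]; R11 [cold(obj1) :- green(obj1), large(obj1).]. ⇒ new: swims(obj1), cold(obj1).
[3] R5 [hot(obj1) :- swims(obj1), cold(obj1).]. ⇒ new: hot(obj1).
[4] R4 [open(obj1) :- hot(obj1).]; R10 [mammal(obj1) :- flagged(obj1), hot(obj1).]. ⇒ new: open(obj1), mammal(obj1).
[5] R12 [penguin(obj1) :- open(obj1), flies(obj1), closed(obj1).]. ⇒ new: penguin(obj1).
Derived: cold(obj1) (round 2), penguin(obj1) (round 5), swims(obj1) (round 2). locked(obj1) never appears in any round.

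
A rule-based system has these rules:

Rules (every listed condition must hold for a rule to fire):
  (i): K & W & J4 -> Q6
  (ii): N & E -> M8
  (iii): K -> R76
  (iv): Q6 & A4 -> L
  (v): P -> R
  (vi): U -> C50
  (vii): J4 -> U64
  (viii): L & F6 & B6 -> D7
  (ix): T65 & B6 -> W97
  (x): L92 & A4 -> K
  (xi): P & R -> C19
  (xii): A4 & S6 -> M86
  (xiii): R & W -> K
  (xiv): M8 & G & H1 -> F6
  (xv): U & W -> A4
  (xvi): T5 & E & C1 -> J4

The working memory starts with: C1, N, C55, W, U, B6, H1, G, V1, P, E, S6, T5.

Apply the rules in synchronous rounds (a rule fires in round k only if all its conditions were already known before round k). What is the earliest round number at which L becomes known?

4

Round 1 — (ii), (v), (vi), (xv), (xvi), derive M8, R, C50, A4, J4.
Round 2 — (vii), (xi), (xii), (xiii), (xiv), derive U64, C19, M86, K, F6.
Round 3 — (i), (iii), derive Q6, R76.
Round 4 — (iv), derive L.
L first appears in round 4.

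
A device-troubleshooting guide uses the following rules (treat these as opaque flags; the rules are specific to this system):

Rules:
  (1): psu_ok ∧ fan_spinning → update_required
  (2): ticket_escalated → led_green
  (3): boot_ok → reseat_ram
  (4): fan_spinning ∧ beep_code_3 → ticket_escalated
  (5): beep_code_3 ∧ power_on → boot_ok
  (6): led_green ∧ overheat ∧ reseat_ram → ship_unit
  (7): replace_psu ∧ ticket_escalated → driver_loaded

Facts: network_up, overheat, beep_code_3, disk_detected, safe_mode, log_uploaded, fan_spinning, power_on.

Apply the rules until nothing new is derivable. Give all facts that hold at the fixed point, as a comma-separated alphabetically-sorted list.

beep_code_3, boot_ok, disk_detected, fan_spinning, led_green, log_uploaded, network_up, overheat, power_on, reseat_ram, safe_mode, ship_unit, ticket_escalated

Round 1: (4) [fan_spinning ∧ beep_code_3 → ticket_escalated]; (5) [beep_code_3 ∧ power_on → boot_ok]. New: ticket_escalated, boot_ok.
Round 2: (2) [ticket_escalated → led_green]; (3) [boot_ok → reseat_ram]. New: led_green, reseat_ram.
Round 3: (6) [led_green ∧ overheat ∧ reseat_ram → ship_unit]. New: ship_unit.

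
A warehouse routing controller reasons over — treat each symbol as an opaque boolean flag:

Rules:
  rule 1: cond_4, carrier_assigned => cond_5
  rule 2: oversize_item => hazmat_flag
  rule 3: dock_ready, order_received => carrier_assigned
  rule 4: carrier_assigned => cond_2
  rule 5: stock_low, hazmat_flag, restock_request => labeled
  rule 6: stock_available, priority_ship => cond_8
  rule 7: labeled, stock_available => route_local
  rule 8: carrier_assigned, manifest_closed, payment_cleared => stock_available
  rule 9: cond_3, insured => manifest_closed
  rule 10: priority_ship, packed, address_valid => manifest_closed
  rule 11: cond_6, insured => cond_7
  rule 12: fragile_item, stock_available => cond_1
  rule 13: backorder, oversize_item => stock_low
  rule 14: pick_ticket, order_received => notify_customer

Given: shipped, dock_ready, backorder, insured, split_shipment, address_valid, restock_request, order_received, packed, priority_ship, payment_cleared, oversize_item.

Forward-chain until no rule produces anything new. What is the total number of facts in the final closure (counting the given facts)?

21

Round 1: rule 2 [oversize_item => hazmat_flag]; rule 3 [dock_ready, order_received => carrier_assigned]; rule 10 [priority_ship, packed, address_valid => manifest_closed]; rule 13 [backorder, oversize_item => stock_low]. Adds hazmat_flag, carrier_assigned, manifest_closed, stock_low.
Round 2: rule 4 [carrier_assigned => cond_2]; rule 5 [stock_low, hazmat_flag, restock_request => labeled]; rule 8 [carrier_assigned, manifest_closed, payment_cleared => stock_available]. Adds cond_2, labeled, stock_available.
Round 3: rule 6 [stock_available, priority_ship => cond_8]; rule 7 [labeled, stock_available => route_local]. Adds cond_8, route_local.
Closure: {address_valid, backorder, carrier_assigned, cond_2, cond_8, dock_ready, hazmat_flag, insured, labeled, manifest_closed, order_received, oversize_item, packed, payment_cleared, priority_ship, restock_request, route_local, shipped, split_shipment, stock_available, stock_low} — 21 facts.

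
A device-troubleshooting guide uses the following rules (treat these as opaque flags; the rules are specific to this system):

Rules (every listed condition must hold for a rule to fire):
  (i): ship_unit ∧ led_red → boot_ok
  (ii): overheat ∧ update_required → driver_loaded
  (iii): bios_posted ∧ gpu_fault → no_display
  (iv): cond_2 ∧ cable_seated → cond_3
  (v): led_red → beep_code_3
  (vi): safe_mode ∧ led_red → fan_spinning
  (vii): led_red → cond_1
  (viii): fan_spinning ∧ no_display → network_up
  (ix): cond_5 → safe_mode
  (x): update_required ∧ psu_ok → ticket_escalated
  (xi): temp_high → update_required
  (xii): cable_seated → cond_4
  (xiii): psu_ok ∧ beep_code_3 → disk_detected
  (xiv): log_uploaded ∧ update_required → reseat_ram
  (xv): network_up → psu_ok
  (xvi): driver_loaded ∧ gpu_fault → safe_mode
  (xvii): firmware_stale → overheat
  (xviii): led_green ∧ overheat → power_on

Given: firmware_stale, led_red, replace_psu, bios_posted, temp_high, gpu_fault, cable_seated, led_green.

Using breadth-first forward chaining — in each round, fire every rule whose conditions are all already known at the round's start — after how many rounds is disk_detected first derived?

Round 1 — (iii), (v), (vii), (xi), (xii), (xvii), derive no_display, beep_code_3, cond_1, update_required, cond_4, overheat.
Round 2 — (ii), (xviii), derive driver_loaded, power_on.
Round 3 — (xvi), derive safe_mode.
Round 4 — (vi), derive fan_spinning.
Round 5 — (viii), derive network_up.
Round 6 — (xv), derive psu_ok.
Round 7 — (x), (xiii), derive ticket_escalated, disk_detected.
disk_detected first appears in round 7.

7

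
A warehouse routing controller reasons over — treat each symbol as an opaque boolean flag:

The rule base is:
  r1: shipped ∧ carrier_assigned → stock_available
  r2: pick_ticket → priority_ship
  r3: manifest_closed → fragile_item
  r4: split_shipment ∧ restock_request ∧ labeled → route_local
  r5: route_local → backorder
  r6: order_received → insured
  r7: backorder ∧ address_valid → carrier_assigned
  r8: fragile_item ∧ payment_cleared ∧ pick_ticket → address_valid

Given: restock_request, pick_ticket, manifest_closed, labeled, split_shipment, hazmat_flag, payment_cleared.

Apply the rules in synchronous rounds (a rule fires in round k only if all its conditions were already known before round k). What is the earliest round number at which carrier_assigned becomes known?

3

Round 1: r2 [pick_ticket → priority_ship]; r3 [manifest_closed → fragile_item]; r4 [split_shipment ∧ restock_request ∧ labeled → route_local]. Adds priority_ship, fragile_item, route_local.
Round 2: r5 [route_local → backorder]; r8 [fragile_item ∧ payment_cleared ∧ pick_ticket → address_valid]. Adds backorder, address_valid.
Round 3: r7 [backorder ∧ address_valid → carrier_assigned]. Adds carrier_assigned.
carrier_assigned first appears in round 3.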